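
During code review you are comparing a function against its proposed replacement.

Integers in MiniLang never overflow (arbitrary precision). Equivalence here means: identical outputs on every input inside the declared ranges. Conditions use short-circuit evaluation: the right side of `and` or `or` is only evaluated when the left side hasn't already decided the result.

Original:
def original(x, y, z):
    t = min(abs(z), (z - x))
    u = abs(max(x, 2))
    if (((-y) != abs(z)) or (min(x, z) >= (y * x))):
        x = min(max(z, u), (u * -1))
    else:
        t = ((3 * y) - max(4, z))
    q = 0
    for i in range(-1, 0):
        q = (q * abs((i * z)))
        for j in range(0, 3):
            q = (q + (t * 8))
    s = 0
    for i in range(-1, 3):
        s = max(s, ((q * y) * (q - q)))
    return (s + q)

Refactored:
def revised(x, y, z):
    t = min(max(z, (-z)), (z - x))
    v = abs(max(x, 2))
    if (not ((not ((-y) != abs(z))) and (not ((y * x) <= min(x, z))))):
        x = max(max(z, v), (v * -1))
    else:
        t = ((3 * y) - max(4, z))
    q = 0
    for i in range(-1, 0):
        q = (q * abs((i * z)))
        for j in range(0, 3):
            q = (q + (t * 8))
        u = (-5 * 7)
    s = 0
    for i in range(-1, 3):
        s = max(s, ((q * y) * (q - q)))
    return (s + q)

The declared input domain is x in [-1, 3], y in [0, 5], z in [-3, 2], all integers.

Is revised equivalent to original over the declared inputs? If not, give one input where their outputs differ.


Equivalent. The suspicious-looking change has no observable effect anywhere in the declared ranges.
An exhaustive pass over the 180 declared inputs shows identical outputs.
Spot check at x=0, y=4, z=0 — original: t := 0 | u := 2 | (((-y) != abs(z)) or (min(x, z) >= (y * x))): true | x := -2 | q := 0 | iter i=-1: | q := 0 | iter j=0: | q := 0 | iter j=1: | q := 0 | iter j=2: | q := 0 | s := 0 | iter i=-1: | s := 0 | iter i=0: | s := 0 | iter i=1: | s := 0 | iter i=2: | s := 0 | result 0. revised: t := 0 | v := 2 | (not ((not ((-y) != abs(z))) and (not ((y * x) <= min(x, z))))): true | x := 2 | q := 0 | iter i=-1: | q := 0 | iter j=0: | q := 0 | iter j=1: | q := 0 | iter j=2: | q := 0 | u := -35 | s := 0 | iter i=-1: | s := 0 | iter i=0: | s := 0 | iter i=1: | s := 0 | iter i=2: | s := 0 | result 0. Both give 0.
verdict: equivalent


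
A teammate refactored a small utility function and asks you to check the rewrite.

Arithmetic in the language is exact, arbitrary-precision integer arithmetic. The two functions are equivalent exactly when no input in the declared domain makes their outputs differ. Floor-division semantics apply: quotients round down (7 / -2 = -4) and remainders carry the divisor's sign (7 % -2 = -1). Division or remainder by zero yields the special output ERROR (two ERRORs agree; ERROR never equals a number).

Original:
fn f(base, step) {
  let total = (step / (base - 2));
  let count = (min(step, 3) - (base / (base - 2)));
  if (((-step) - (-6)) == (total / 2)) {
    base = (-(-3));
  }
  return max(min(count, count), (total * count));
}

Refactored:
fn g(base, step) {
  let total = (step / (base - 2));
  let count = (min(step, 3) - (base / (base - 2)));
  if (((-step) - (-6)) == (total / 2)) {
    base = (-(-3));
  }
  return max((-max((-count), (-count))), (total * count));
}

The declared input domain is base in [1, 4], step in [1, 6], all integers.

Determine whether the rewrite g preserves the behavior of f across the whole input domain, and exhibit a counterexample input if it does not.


The two versions differ — the changes include min/max/abs usage differs.
Spot check at base=2, step=4 — f: a zero divisor aborts: ERROR. g: a zero divisor aborts: ERROR. Both give ERROR.
Across all 24 domain points the two functions coincide.
verdict: equivalent


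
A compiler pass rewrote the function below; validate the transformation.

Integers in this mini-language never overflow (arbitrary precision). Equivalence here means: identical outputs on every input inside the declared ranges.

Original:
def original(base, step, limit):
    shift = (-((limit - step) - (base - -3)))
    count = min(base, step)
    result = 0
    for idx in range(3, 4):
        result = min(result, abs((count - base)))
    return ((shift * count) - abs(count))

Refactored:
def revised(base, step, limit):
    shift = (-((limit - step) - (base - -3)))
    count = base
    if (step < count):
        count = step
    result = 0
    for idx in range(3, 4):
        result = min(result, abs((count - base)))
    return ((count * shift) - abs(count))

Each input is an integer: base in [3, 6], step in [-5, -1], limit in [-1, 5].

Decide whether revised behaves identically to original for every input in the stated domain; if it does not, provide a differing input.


The two are interchangeable: statement counts differ, comparison usage differs, branching structure differs, min/max/abs usage differs, and every declared input agrees.
One worked example (base=6, step=-2, limit=0) — original: shift becomes 7; next count becomes -2; next result becomes 0; next at idx=3:; next result becomes 0; next final value -16; revised: shift becomes 7; next count becomes 6; next (step < count) evaluates to true; next count becomes -2; next result becomes 0; next at idx=3:; next result becomes 0; next final value -16; agreement on -16.
Checked all 140 inputs in the declared domain: the outputs agree on every one.
verdict: equivalent


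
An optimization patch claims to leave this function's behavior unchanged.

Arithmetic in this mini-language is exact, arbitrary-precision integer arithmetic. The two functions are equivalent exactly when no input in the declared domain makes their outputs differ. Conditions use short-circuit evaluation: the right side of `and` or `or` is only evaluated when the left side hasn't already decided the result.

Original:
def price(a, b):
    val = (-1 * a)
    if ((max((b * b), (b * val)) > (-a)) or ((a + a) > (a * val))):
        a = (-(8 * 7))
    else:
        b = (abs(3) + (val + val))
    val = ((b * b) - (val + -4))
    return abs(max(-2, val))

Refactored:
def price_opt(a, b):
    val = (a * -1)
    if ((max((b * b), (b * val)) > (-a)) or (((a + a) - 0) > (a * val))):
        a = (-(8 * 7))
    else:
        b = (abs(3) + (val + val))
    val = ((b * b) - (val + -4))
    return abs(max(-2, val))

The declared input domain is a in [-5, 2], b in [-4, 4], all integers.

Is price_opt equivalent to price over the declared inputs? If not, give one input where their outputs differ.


Changes here: arithmetic usage differs, plus constant usage differs; the full 72-point sweep finds no disagreement.
verdict: equivalent


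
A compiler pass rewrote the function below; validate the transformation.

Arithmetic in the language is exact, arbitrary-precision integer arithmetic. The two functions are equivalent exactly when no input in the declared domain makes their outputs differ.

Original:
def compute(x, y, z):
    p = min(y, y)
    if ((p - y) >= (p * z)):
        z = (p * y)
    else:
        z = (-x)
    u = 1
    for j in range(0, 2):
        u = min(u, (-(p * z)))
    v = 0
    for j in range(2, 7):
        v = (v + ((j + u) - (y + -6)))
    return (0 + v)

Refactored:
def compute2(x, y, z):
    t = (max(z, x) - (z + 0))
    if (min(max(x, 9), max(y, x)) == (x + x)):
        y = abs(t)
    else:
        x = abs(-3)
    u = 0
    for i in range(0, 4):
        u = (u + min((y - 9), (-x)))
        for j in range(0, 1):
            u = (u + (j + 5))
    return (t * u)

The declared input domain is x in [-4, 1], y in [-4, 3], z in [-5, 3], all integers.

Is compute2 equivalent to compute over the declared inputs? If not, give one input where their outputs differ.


Run the pair on x=-4, y=-4, z=-5.
compute: p = -4; ((p - y) >= (p * z)) -> false; z = 4; u = 1; [j=0]; u = 1; [j=1]; u = 1; v = 0; [j=2]; v = 13; [j=3]; v = 27; [j=4]; v = 42; [j=5]; v = 58; [j=6]; v = 75; return 75
compute2: t = 1; (min(max(x, 9), max(y, x)) == (x + x)) -> false; x = 3; u = 0; [i=0]; u = -13; [j=0]; u = -8; [i=1]; u = -21; [j=0]; u = -16; [i=2]; u = -29; [j=0]; u = -24; [i=3]; u = -37; [j=0]; u = -32; return -32
75 != -32, so the rewrite changes behavior.
verdict: not equivalent; witness: x=-4, y=-4, z=-5


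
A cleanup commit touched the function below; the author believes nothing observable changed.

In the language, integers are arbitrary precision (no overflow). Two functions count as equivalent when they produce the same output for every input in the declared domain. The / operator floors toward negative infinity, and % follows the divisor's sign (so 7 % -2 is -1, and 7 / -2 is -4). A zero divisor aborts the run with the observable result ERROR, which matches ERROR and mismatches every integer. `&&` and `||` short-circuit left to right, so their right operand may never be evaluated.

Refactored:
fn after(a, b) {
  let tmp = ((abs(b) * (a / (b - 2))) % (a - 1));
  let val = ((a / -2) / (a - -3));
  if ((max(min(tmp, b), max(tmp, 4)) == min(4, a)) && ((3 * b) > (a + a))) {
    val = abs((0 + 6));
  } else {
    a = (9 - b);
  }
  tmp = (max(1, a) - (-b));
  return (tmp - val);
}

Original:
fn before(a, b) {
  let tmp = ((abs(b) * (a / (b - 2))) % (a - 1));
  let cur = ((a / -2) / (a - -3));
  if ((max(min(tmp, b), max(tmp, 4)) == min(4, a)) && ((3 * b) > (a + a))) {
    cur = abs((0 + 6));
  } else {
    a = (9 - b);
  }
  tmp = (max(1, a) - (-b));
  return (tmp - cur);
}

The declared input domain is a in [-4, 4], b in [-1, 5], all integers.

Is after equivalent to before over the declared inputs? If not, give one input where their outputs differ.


Changes here: local variable names differ; the full 63-point sweep finds no disagreement.
verdict: equivalent


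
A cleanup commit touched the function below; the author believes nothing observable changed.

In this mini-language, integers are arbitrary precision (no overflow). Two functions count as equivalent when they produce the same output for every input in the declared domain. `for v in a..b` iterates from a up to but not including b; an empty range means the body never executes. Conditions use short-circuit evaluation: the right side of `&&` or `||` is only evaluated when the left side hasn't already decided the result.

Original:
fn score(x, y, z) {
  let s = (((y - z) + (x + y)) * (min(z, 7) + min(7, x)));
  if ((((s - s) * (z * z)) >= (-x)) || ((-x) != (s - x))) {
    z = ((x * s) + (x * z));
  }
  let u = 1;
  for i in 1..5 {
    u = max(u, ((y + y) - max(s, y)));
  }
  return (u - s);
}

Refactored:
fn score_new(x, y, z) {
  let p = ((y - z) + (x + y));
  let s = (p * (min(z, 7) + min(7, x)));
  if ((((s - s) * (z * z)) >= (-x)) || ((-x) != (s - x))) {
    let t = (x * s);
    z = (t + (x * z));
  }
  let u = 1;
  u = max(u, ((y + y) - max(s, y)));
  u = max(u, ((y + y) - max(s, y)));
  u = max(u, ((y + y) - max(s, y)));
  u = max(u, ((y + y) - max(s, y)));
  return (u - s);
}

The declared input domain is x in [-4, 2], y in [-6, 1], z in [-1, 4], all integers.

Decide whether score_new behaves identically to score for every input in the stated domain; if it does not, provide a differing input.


Equivalent — the differences include arithmetic usage differs, and local variable names differ, and min/max/abs usage differs, and statement counts differ, and loop structure differs, yet no declared input distinguishes the two.
One worked example (x=-4, y=0, z=0) — score: s := 16 | ((((s - s) * (z * z)) >= (-x)) || ((-x) != (s - x))): true | z := -64 | u := 1 | iter i=1: | u := 1 | iter i=2: | u := 1 | iter i=3: | u := 1 | iter i=4: | u := 1 | result -15; score_new: p := -4 | s := 16 | ((((s - s) * (z * z)) >= (-x)) || ((-x) != (s - x))): true | t := -64 | z := -64 | u := 1 | u := 1 | u := 1 | u := 1 | u := 1 | result -15; agreement on -15.
Every one of the 336 inputs gives matching results.
verdict: equivalent


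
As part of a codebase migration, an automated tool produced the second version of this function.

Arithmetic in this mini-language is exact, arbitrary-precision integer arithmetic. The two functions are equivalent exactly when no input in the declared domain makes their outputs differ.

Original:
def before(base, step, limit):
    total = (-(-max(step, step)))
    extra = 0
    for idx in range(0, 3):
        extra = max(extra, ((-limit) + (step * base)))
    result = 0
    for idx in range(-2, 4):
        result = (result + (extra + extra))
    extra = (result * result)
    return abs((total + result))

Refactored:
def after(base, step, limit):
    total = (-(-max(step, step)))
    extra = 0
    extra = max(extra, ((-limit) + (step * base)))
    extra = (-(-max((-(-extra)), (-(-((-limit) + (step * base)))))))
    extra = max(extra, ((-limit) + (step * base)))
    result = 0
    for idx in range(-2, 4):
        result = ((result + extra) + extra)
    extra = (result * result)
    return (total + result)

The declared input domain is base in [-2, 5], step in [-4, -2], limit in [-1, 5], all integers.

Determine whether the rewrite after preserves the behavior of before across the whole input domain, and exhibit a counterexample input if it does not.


These are not equivalent — on base=-2, step=-2, limit=4 the outputs split (2 vs -2).
before: total = -2; extra = 0; [idx=0]; extra = 0; [idx=1]; extra = 0; [idx=2]; extra = 0; result = 0; [idx=-2]; result = 0; [idx=-1]; result = 0; [idx=0]; result = 0; [idx=1]; result = 0; [idx=2]; result = 0; [idx=3]; result = 0; extra = 0; return 2
after: total = -2; extra = 0; extra = 0; extra = 0; extra = 0; result = 0; [idx=-2]; result = 0; [idx=-1]; result = 0; [idx=0]; result = 0; [idx=1]; result = 0; [idx=2]; result = 0; [idx=3]; result = 0; extra = 0; return -2
verdict: not equivalent; witness: base=-2, step=-2, limit=4


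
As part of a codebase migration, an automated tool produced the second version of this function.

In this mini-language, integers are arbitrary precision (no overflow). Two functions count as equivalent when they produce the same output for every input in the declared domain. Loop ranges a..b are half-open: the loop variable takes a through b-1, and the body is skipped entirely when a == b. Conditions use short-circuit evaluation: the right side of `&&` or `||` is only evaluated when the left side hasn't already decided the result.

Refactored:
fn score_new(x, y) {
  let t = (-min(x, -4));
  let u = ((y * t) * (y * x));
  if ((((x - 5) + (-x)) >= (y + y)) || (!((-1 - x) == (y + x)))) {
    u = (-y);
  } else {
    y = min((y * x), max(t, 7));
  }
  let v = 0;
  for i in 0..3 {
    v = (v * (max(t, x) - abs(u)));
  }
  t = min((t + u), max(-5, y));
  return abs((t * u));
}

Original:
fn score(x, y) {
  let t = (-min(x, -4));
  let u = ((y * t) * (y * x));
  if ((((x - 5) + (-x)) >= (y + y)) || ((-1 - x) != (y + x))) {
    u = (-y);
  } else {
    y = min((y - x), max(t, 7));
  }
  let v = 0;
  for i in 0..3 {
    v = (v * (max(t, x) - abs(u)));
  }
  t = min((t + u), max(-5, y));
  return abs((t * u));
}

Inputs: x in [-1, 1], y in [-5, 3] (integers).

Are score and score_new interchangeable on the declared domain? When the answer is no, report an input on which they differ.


The rewrite breaks on x=-1, y=1, where the results are 0 and 4.
score: t=4, then u=-4, then ((((x - 5) + (-x)) >= (y + y)) || ((-1 - x) != (y + x))) is false, then y=2, then v=0, then (i=0), then v=0, then (i=1), then v=0, then (i=2), then v=0, then t=0, then returns 0
score_new: t=4, then u=-4, then ((((x - 5) + (-x)) >= (y + y)) || (!((-1 - x) == (y + x)))) is false, then y=-1, then v=0, then (i=0), then v=0, then (i=1), then v=0, then (i=2), then v=0, then t=-1, then returns 4
verdict: not equivalent; witness: x=-1, y=1


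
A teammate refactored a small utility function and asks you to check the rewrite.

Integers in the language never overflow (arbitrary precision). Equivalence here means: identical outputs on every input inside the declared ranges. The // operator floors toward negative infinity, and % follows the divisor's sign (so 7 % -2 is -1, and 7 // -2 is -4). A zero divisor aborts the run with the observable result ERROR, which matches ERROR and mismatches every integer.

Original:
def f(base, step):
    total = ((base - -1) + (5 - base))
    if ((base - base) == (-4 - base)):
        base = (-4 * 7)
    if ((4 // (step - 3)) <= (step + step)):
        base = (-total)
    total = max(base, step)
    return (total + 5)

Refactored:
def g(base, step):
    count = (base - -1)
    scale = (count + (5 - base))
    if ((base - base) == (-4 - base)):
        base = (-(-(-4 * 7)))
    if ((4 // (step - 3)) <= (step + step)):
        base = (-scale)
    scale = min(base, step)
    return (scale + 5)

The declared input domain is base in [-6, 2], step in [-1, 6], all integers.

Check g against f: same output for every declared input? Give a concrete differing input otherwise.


base=-6, step=-1 yields 4 from f but -1 from g.
verdict: not equivalent; witness: base=-6, step=-1


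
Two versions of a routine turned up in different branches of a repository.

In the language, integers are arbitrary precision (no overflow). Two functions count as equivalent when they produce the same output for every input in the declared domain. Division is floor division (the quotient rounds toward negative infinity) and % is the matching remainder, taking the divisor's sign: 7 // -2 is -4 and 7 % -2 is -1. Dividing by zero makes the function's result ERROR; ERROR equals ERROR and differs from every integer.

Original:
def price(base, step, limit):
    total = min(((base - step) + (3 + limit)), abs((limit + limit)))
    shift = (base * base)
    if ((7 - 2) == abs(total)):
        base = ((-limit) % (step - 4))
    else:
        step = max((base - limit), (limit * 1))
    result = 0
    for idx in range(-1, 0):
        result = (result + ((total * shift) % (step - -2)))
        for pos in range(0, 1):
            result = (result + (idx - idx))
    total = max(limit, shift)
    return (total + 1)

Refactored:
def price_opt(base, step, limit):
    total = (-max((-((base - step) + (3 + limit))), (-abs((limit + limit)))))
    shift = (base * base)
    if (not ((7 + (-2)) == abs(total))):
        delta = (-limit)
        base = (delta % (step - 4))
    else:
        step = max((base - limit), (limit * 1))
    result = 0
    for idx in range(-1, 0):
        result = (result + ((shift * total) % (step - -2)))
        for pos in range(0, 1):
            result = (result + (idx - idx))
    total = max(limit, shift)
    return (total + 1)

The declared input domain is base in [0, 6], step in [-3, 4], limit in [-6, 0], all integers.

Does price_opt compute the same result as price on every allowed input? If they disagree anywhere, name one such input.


Take base=0, step=-2, limit=-6.
price: total=-1, then shift=0, then ((7 - 2) == abs(total)) is false, then step=6, then result=0, then (idx=-1), then result=0, then (pos=0), then result=0, then total=0, then returns 1
price_opt: total=-1, then shift=0, then (not ((7 + (-2)) == abs(total))) is true, then delta=6, then base=0, then result=0, then (idx=-1), then a zero divisor aborts: ERROR
1 != ERROR, so the rewrite changes behavior.
verdict: not equivalent; witness: base=0, step=-2, limit=-6


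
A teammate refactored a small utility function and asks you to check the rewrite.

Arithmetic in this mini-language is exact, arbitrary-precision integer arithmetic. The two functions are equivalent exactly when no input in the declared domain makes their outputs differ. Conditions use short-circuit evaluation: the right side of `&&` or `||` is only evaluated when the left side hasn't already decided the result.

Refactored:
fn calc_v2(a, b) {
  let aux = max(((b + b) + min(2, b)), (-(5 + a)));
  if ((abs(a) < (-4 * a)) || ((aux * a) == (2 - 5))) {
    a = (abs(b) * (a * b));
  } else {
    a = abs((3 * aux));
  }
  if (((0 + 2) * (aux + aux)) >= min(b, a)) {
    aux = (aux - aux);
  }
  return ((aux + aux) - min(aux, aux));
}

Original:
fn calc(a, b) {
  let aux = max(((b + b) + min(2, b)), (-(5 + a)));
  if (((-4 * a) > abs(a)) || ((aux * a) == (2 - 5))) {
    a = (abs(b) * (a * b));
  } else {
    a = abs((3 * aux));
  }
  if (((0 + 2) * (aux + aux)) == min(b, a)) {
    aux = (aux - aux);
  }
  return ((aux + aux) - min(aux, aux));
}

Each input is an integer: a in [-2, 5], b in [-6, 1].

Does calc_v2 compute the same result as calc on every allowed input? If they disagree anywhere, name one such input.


Run the pair on a=-2, b=1.
calc: aux := 3 | (((-4 * a) > abs(a)) || ((aux * a) == (2 - 5))): true | a := -2 | (((0 + 2) * (aux + aux)) == min(b, a)): false | result 3
calc_v2: aux := 3 | ((abs(a) < (-4 * a)) || ((aux * a) == (2 - 5))): true | a := -2 | (((0 + 2) * (aux + aux)) >= min(b, a)): true | aux := 0 | result 0
3 against 0: the behavior changed.
verdict: not equivalent; witness: a=-2, b=1


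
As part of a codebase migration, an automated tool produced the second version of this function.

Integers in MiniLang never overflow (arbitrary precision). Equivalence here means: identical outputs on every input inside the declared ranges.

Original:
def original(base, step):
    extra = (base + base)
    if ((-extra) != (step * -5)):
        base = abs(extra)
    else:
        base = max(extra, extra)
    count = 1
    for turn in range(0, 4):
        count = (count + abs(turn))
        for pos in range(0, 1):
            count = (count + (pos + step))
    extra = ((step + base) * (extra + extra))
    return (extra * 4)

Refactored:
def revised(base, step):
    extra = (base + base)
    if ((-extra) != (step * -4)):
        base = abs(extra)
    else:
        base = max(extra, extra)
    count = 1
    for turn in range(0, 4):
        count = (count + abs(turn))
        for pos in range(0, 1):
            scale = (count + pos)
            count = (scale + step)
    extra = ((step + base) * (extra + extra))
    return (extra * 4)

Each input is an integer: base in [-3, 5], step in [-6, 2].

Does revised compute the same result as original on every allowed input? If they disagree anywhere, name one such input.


The rewrite breaks on base=-2, step=-1, where the results are -96 and 160.
original: extra = -4; ((-extra) != (step * -5)) -> true; base = 4; count = 1; [turn=0]; count = 1; [pos=0]; count = 0; [turn=1]; count = 1; [pos=0]; count = 0; [turn=2]; count = 2; [pos=0]; count = 1; [turn=3]; count = 4; [pos=0]; count = 3; extra = -24; return -96
revised: extra = -4; ((-extra) != (step * -4)) -> false; base = -4; count = 1; [turn=0]; count = 1; [pos=0]; scale = 1; count = 0; [turn=1]; count = 1; [pos=0]; scale = 1; count = 0; [turn=2]; count = 2; [pos=0]; scale = 2; count = 1; [turn=3]; count = 4; [pos=0]; scale = 4; count = 3; extra = 40; return 160
verdict: not equivalent; witness: base=-2, step=-1


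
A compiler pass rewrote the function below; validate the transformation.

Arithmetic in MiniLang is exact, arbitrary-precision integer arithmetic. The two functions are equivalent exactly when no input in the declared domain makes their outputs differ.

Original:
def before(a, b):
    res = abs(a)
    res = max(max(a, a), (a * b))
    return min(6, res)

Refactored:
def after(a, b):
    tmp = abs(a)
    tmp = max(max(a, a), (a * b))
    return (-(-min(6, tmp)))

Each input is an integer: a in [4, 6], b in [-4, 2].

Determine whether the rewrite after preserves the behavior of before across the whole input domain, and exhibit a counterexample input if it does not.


Although local variable names differ, 21/21 inputs agree.
verdict: equivalent


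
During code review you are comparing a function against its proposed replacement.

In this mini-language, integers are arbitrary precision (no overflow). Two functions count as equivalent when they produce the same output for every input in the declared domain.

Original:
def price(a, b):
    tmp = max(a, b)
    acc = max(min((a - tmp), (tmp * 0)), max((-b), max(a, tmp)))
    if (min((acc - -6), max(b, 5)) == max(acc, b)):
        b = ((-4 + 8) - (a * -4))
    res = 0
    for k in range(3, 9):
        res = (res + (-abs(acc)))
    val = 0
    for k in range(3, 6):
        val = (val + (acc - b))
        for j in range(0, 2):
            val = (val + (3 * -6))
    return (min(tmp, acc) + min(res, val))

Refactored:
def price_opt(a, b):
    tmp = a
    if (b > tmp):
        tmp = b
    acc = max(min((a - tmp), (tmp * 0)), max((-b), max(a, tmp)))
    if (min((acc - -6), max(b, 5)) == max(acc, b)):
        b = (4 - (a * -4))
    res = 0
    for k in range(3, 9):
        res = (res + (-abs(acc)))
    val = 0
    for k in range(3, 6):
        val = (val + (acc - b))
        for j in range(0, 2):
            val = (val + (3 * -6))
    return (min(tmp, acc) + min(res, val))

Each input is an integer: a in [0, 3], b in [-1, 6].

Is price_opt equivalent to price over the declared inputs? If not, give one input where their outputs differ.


The two versions differ — the changes include statement counts differ, arithmetic usage differs, min/max/abs usage differs, branching structure differs, constant usage differs, comparison usage differs.
One worked example (a=2, b=6) — price: tmp = 6; acc = 6; (min((acc - -6), max(b, 5)) == max(acc, b)) -> true; b = 12; res = 0; [k=3]; res = -6; [k=4]; res = -12; [k=5]; res = -18; [k=6]; res = -24; [k=7]; res = -30; [k=8]; res = -36; val = 0; [k=3]; val = -6; [j=0]; val = -24; [j=1]; val = -42; [k=4]; val = -48; [j=0]; val = -66; [j=1]; val = -84; [k=5]; val = -90; [j=0]; val = -108; [j=1]; val = -126; return -120; price_opt: tmp = 2; (b > tmp) -> true; tmp = 6; acc = 6; (min((acc - -6), max(b, 5)) == max(acc, b)) -> true; b = 12; res = 0; [k=3]; res = -6; [k=4]; res = -12; [k=5]; res = -18; [k=6]; res = -24; [k=7]; res = -30; [k=8]; res = -36; val = 0; [k=3]; val = -6; [j=0]; val = -24; [j=1]; val = -42; [k=4]; val = -48; [j=0]; val = -66; [j=1]; val = -84; [k=5]; val = -90; [j=0]; val = -108; [j=1]; val = -126; return -120; agreement on -120.
An exhaustive pass over the 32 declared inputs shows identical outputs.
verdict: equivalent


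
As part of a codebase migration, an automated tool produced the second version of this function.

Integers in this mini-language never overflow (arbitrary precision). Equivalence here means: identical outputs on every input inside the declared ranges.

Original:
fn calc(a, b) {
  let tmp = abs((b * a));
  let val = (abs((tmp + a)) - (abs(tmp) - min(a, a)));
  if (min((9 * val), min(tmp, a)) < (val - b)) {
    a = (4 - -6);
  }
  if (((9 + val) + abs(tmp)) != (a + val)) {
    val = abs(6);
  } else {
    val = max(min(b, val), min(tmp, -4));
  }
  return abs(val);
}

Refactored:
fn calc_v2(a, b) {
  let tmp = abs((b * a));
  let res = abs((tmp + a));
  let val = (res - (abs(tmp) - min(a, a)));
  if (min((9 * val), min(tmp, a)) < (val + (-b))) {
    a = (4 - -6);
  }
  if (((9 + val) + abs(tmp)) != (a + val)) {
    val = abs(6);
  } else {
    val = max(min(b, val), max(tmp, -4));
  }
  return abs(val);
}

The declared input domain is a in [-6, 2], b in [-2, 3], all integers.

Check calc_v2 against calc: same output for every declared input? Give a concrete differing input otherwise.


These are not equivalent — on a=-1, b=-1 the outputs split (2 vs 1).
calc: tmp := 1 | val := -2 | (min((9 * val), min(tmp, a)) < (val - b)): true | a := 10 | (((9 + val) + abs(tmp)) != (a + val)): false | val := -2 | result 2
calc_v2: tmp := 1 | res := 0 | val := -2 | (min((9 * val), min(tmp, a)) < (val + (-b))): true | a := 10 | (((9 + val) + abs(tmp)) != (a + val)): false | val := 1 | result 1
verdict: not equivalent; witness: a=-1, b=-1


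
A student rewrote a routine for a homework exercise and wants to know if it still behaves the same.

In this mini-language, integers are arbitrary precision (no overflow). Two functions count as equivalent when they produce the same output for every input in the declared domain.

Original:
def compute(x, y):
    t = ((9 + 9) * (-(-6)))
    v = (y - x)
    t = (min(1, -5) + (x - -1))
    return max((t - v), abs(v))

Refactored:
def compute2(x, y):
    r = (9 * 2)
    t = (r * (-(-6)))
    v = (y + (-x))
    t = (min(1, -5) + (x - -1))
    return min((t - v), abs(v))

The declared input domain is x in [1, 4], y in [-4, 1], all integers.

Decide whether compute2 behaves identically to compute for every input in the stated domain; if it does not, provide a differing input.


Evaluate both at x=1, y=-4.
compute: t becomes 108; next v becomes -5; next t becomes -3; next final value 5
compute2: r becomes 18; next t becomes 108; next v becomes -5; next t becomes -3; next final value 2
5 != 2, so the rewrite changes behavior.
verdict: not equivalent; witness: x=1, y=-4


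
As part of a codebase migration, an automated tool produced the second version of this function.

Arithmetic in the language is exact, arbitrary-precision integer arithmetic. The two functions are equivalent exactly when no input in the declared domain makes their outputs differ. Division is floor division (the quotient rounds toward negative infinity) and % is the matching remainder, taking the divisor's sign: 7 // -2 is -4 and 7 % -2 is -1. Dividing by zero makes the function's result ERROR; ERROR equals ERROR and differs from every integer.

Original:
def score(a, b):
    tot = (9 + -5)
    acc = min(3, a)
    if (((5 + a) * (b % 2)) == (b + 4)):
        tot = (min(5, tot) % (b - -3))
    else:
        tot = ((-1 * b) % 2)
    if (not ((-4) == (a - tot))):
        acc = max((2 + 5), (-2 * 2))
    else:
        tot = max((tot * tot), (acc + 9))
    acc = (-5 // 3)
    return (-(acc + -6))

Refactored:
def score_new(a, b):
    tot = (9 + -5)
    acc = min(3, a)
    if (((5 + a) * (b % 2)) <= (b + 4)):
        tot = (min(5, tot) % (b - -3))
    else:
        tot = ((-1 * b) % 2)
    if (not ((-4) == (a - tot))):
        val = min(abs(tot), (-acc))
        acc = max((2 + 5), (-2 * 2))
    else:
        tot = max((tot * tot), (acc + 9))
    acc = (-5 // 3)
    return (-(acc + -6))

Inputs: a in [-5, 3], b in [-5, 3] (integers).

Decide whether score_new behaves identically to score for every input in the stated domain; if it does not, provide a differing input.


Not equivalent: a=-5, b=-3 separates them (8 vs ERROR).
score: tot := 4 | acc := -5 | (((5 + a) * (b % 2)) == (b + 4)): false | tot := 1 | (not ((-4) == (a - tot))): true | acc := 7 | acc := -2 | result 8
score_new: tot := 4 | acc := -5 | (((5 + a) * (b % 2)) <= (b + 4)): true | divide-by-zero, output ERROR
verdict: not equivalent; witness: a=-5, b=-3


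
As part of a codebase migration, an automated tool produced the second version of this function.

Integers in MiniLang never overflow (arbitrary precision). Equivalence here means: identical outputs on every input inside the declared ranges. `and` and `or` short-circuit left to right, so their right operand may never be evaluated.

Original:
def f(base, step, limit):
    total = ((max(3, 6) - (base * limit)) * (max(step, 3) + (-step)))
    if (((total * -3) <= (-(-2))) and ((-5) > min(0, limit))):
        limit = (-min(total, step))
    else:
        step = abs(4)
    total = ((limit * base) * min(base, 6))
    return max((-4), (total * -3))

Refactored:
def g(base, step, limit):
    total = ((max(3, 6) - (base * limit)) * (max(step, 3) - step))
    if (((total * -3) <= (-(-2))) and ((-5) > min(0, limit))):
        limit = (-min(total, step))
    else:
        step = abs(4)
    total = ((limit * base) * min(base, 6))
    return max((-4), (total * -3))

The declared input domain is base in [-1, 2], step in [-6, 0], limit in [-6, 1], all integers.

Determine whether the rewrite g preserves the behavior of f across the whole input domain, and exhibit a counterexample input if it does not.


Comparing the listings, the differences include: arithmetic usage differs.
Spot check at base=0, step=-4, limit=-5 — f: total := 42 | (((total * -3) <= (-(-2))) and ((-5) > min(0, limit))): false | step := 4 | total := 0 | result 0. g: total := 42 | (((total * -3) <= (-(-2))) and ((-5) > min(0, limit))): false | step := 4 | total := 0 | result 0. Both give 0.
Across all 224 domain points the two functions coincide.
verdict: equivalent


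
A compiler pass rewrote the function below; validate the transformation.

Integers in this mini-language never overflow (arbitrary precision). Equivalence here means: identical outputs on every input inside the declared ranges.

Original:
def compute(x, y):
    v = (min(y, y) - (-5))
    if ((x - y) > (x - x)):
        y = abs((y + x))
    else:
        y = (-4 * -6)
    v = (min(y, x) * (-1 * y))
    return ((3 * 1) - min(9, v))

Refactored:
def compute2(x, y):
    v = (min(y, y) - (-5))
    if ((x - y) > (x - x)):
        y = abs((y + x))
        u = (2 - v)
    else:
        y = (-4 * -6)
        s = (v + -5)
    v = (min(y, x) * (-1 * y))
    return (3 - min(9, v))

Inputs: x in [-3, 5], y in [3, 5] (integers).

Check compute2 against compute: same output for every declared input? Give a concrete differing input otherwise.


The two are interchangeable: local variable names differ, constant usage differs, arithmetic usage differs, statement counts differ, and every declared input agrees.
One worked example (x=3, y=3) — compute: v=8, then ((x - y) > (x - x)) is false, then y=24, then v=-72, then returns 75; compute2: v=8, then ((x - y) > (x - x)) is false, then y=24, then s=3, then v=-72, then returns 75; agreement on 75.
Every one of the 27 inputs gives matching results.
verdict: equivalent


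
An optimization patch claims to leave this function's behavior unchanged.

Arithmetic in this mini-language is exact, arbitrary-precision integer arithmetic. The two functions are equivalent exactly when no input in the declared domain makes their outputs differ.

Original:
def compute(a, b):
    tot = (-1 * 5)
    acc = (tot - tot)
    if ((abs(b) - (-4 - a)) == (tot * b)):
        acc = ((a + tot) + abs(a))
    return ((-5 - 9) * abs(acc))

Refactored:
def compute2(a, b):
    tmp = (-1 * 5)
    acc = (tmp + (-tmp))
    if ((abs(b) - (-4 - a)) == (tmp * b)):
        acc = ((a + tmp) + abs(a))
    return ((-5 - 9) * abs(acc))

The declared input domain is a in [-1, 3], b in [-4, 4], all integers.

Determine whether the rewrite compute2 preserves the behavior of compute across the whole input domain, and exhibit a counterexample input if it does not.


Reading the diff, among the changes: arithmetic usage differs; local variable names differ.
As a probe, take a=3, b=2: compute runs tot becomes -5; next acc becomes 0; next ((abs(b) - (-4 - a)) == (tot * b)) evaluates to false; next final value 0; compute2 runs tmp becomes -5; next acc becomes 0; next ((abs(b) - (-4 - a)) == (tmp * b)) evaluates to false; next final value 0; both end at 0.
Checked all 45 inputs in the declared domain: the outputs agree on every one.
verdict: equivalent


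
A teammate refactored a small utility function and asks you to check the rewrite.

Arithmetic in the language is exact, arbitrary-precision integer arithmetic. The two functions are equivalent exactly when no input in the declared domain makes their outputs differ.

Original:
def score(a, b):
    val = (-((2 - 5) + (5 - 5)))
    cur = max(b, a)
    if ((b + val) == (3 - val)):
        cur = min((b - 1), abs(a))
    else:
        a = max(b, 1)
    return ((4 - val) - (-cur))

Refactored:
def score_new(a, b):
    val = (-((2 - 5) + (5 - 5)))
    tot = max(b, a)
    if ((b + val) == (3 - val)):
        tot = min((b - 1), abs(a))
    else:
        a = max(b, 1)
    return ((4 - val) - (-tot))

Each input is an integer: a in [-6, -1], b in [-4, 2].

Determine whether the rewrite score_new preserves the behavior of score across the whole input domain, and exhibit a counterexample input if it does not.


Equivalent — the differences include local variable names differ, yet no declared input distinguishes the two.
Tracing a=-2, b=-2: score: val = 3; cur = -2; ((b + val) == (3 - val)) -> false; a = 1; return -1 | score_new: val = 3; tot = -2; ((b + val) == (3 - val)) -> false; a = 1; return -1 — matching result -1.
Every one of the 42 inputs gives matching results.
verdict: equivalent


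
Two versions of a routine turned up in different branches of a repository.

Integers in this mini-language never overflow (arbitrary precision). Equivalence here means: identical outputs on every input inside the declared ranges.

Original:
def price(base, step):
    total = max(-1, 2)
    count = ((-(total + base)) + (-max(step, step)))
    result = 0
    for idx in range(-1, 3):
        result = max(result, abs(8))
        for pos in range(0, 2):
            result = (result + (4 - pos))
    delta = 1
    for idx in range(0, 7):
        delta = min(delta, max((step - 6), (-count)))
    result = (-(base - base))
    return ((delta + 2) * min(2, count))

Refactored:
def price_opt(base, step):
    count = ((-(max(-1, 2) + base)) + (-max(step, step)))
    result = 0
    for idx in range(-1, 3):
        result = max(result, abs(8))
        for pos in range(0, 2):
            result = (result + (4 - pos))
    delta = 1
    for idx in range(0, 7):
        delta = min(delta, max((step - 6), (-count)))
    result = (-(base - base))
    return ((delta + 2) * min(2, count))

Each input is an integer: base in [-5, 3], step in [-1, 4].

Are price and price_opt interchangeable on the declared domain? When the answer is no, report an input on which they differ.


Side by side, the visible changes include: local variable names differ; statement counts differ.
One worked example (base=-3, step=3) — price: total := 2 | count := -2 | result := 0 | iter idx=-1: | result := 8 | iter pos=0: | result := 12 | iter pos=1: | result := 15 | iter idx=0: | result := 15 | iter pos=0: | result := 19 | iter pos=1: | result := 22 | iter idx=1: | result := 22 | iter pos=0: | result := 26 | iter pos=1: | result := 29 | iter idx=2: | result := 29 | iter pos=0: | result := 33 | iter pos=1: | result := 36 | delta := 1 | iter idx=0: | delta := 1 | iter idx=1: | delta := 1 | iter idx=2: | delta := 1 | iter idx=3: | delta := 1 | iter idx=4: | delta := 1 | iter idx=5: | delta := 1 | iter idx=6: | delta := 1 | result := 0 | result -6; price_opt: count := -2 | result := 0 | iter idx=-1: | result := 8 | iter pos=0: | result := 12 | iter pos=1: | result := 15 | iter idx=0: | result := 15 | iter pos=0: | result := 19 | iter pos=1: | result := 22 | iter idx=1: | result := 22 | iter pos=0: | result := 26 | iter pos=1: | result := 29 | iter idx=2: | result := 29 | iter pos=0: | result := 33 | iter pos=1: | result := 36 | delta := 1 | iter idx=0: | delta := 1 | iter idx=1: | delta := 1 | iter idx=2: | delta := 1 | iter idx=3: | delta := 1 | iter idx=4: | delta := 1 | iter idx=5: | delta := 1 | iter idx=6: | delta := 1 | result := 0 | result -6; agreement on -6.
Checked all 54 inputs in the declared domain: the outputs agree on every one.
verdict: equivalent


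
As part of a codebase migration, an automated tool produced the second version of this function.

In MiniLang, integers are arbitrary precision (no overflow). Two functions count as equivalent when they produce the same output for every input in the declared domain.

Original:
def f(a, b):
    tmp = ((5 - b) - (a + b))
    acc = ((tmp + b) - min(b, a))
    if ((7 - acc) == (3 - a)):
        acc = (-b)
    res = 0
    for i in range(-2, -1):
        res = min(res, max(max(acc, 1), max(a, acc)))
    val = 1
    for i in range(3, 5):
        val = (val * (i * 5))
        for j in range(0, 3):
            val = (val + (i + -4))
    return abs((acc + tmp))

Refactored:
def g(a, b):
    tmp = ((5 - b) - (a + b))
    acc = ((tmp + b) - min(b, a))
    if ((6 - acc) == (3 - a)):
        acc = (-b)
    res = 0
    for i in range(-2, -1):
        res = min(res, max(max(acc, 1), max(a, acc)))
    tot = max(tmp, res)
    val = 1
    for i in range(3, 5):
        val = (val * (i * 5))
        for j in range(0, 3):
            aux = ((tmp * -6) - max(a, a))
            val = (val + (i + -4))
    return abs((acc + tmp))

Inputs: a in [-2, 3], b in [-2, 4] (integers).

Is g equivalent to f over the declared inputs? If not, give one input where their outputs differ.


Not equivalent: a=-1, b=4 separates them (6 vs 1).
f: tmp=-2, then acc=3, then ((7 - acc) == (3 - a)) is true, then acc=-4, then res=0, then (i=-2), then res=0, then val=1, then (i=3), then val=15, then (j=0), then val=14, then (j=1), then val=13, then (j=2), then val=12, then (i=4), then val=240, then (j=0), then val=240, then (j=1), then val=240, then (j=2), then val=240, then returns 6
g: tmp=-2, then acc=3, then ((6 - acc) == (3 - a)) is false, then res=0, then (i=-2), then res=0, then tot=0, then val=1, then (i=3), then val=15, then (j=0), then aux=13, then val=14, then (j=1), then aux=13, then val=13, then (j=2), then aux=13, then val=12, then (i=4), then val=240, then (j=0), then aux=13, then val=240, then (j=1), then aux=13, then val=240, then (j=2), then aux=13, then val=240, then returns 1
verdict: not equivalent; witness: a=-1, b=4
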